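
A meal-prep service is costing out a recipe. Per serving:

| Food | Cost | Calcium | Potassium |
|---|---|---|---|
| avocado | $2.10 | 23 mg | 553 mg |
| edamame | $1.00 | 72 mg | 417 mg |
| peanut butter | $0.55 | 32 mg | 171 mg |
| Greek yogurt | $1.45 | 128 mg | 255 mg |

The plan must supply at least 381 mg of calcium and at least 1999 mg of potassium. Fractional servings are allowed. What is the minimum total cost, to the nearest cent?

avocado only: max(381/23, 1999/553) = 16.57 servings → $34.79.
edamame only: max(381/72, 1999/417) = 5.292 servings → $5.29.
peanut butter only: max(381/32, 1999/171) = 11.91 servings → $6.55.
Greek yogurt only: max(381/128, 1999/255) = 7.839 servings → $11.37.
avocado + edamame: the both-tight solution has a negative serving — not a feasible corner.
avocado + peanut butter: intersection lies outside the first quadrant.
avocado + Greek yogurt with both tight: 2.445 servings and 2.537 servings → $8.81.
edamame + peanut butter: the both-tight solution has a negative serving — not a feasible corner.
edamame + Greek yogurt with both tight: 4.533 servings and 0.4269 servings → $5.15.
peanut butter + Greek yogurt with both tight: 11.56 servings and 0.08617 servings → $6.48.
Cheapest feasible corner: $5.15.

$5.15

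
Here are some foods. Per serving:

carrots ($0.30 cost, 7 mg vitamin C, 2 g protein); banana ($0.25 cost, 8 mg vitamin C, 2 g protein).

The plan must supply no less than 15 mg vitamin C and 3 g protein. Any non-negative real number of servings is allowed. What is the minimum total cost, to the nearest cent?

The cheapest plan sits at a corner of the feasible region — with two constraints it uses at most two foods.
carrots only: max(15/7, 3/2) = 2.143 servings → $0.64.
banana only: max(15/8, 3/2) = 1.875 servings → $0.47.
carrots + banana: the both-tight solution has a negative serving — not a feasible corner.
So the least-cost plan costs $0.47.

$0.47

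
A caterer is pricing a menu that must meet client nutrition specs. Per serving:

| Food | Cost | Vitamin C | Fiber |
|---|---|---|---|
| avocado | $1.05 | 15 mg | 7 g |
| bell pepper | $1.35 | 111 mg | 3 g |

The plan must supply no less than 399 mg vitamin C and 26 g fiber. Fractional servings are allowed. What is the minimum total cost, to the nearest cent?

This is a tiny linear program; its minimum lies at a vertex of the feasible set. List the vertices and price them.
avocado only: max(399/15, 26/7) = 26.6 servings → $27.93.
bell pepper only: max(399/111, 26/3) = 8.667 servings → $11.70.
avocado + bell pepper with both tight: 2.307 servings and 3.283 servings → $6.85.
So the least-cost plan costs $6.85.

$6.85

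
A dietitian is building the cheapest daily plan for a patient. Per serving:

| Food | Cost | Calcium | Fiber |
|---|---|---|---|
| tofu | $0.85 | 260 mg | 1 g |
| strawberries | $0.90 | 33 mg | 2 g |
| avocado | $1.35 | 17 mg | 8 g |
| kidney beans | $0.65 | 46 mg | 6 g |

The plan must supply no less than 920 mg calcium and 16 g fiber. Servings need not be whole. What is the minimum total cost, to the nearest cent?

$4.08

tofu only: max(920/260, 16/1) = 16 servings → $13.60.
strawberries only: max(920/33, 16/2) = 27.88 servings → $25.09.
avocado only: max(920/17, 16/8) = 54.12 servings → $73.06.
kidney beans only: max(920/46, 16/6) = 20 servings → $13.00.
tofu + strawberries with both tight: 2.694 servings and 6.653 servings → $8.28.
tofu + avocado with both tight: 3.436 servings and 1.571 servings → $5.04.
tofu + kidney beans with both tight: 3.16 servings and 2.14 servings → $4.08.
strawberries + avocado with both targets exact would need a negative amount; discard.
strawberries + kidney beans: the both-tight solution has a negative serving — not a feasible corner.
avocado + kidney beans: the both-tight solution has a negative serving — not a feasible corner.
So the least-cost plan costs $4.08.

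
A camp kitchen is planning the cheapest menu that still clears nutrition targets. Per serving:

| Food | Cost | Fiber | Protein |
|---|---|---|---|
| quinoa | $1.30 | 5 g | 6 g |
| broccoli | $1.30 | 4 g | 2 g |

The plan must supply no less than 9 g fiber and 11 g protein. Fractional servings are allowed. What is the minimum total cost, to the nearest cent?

A basic optimal solution has at most two foods positive. Try each food alone and each pair with both targets met exactly.
quinoa only: max(9/5, 11/6) = 1.833 servings → $2.38.
broccoli only: max(9/4, 11/2) = 5.5 servings → $7.15.
quinoa + broccoli: the both-tight solution has a negative serving — not a feasible corner.
The minimum over all feasible corners is $2.38.

$2.38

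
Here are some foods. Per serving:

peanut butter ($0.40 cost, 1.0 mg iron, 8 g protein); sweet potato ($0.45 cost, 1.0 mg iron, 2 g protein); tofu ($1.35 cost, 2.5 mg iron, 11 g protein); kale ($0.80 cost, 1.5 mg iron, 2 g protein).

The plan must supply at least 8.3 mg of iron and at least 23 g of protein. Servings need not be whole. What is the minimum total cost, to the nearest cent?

For a min-cost LP with two ≥-constraints, a basic feasible solution has at most two positive variables.
peanut butter only: max(8.3/1.0, 23/8) = 8.3 servings → $3.32.
sweet potato only: max(8.3/1.0, 23/2) = 11.5 servings → $5.17.
tofu only: max(8.3/2.5, 23/11) = 3.32 servings → $4.48.
kale only: max(8.3/1.5, 23/2) = 11.5 servings → $9.20.
peanut butter + sweet potato with both tight: 1.067 servings and 7.233 servings → $3.68.
peanut butter + tofu with both targets exact would need a negative amount; discard.
peanut butter + kale with both tight: 1.79 servings and 4.34 servings → $4.19.
sweet potato + tofu with both tight: 5.633 servings and 1.067 servings → $3.98.
sweet potato + kale: intersection lies outside the first quadrant.
tofu + kale with both tight: 1.557 servings and 2.939 servings → $4.45.
The minimum over all feasible corners is $3.32.

$3.32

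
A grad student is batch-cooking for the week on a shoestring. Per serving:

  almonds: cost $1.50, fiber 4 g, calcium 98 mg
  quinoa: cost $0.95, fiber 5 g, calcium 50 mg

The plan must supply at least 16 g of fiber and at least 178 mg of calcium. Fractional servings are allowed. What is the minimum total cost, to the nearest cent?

$3.27

almonds only: max(16/4, 178/98) = 4 servings → $6.00.
quinoa only: max(16/5, 178/50) = 3.56 servings → $3.38.
almonds + quinoa with both tight: 0.3103 servings and 2.952 servings → $3.27.
Cheapest feasible corner: $3.27.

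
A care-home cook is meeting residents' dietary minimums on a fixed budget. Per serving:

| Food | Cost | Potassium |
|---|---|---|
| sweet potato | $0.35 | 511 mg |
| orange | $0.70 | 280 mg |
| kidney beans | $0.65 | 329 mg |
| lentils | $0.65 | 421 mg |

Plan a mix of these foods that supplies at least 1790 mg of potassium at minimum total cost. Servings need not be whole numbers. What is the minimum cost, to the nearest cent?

Cost per mg of potassium: sweet potato $0.0007, lentils $0.0015, kidney beans $0.0020, orange $0.0025.
With no serving limits, use only sweet potato: 1790 mg / 511 mg = 3.503 servings × $0.35 = $1.23.

$1.23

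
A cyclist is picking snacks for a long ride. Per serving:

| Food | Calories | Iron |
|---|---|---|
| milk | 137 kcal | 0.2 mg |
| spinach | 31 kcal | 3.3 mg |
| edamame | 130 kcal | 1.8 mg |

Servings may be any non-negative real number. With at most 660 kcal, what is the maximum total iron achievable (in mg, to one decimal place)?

70.3 mg

Iron per kcal: spinach 0.1065, edamame 0.01385, milk 0.00146.
With no serving limits, spend the whole calories allowance on spinach: 660 kcal / 31 kcal × 3.3 mg = 70.3 mg.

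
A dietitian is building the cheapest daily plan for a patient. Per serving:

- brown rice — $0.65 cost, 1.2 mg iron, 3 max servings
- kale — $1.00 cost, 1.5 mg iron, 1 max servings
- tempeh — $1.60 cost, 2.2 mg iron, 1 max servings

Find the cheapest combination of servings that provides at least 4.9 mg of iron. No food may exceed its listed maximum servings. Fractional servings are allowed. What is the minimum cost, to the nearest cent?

$2.82

Cost per mg of iron: brown rice $0.5417, kale $0.6667, tempeh $0.7273.
Take 3 servings of brown rice: +3.6 mg iron for $1.95 (total $1.95, still need 1.3 mg).
Take 0.8667 servings of kale: +1.3 mg iron for $0.87 (total $2.82, still need 0.0 mg).
Greedy by cheapest-per-mg is optimal for a single linear constraint, so the minimum cost is $2.82.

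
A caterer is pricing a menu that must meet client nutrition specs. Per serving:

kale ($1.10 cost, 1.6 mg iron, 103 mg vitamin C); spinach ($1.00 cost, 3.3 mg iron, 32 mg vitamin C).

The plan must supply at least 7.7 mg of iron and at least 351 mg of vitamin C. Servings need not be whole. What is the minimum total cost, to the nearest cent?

$4.28

Compare the cost at each extreme point of the feasible region.
kale only: max(7.7/1.6, 351/103) = 4.812 servings → $5.29.
spinach only: max(7.7/3.3, 351/32) = 10.97 servings → $10.97.
kale + spinach with both tight: 3.159 servings and 0.8019 servings → $4.28.
The minimum over all feasible corners is $4.28.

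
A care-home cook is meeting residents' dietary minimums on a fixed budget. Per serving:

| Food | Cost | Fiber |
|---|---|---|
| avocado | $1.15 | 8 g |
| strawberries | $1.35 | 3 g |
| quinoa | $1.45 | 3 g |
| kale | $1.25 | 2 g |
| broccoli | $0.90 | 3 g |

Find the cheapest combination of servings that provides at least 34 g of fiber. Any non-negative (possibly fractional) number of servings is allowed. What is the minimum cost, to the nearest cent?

Cost per g of fiber: avocado $0.1437, broccoli $0.3000, strawberries $0.4500, quinoa $0.4833, kale $0.6250.
With no serving limits, use only avocado: 34 g / 8 g = 4.25 servings × $1.15 = $4.89.

$4.89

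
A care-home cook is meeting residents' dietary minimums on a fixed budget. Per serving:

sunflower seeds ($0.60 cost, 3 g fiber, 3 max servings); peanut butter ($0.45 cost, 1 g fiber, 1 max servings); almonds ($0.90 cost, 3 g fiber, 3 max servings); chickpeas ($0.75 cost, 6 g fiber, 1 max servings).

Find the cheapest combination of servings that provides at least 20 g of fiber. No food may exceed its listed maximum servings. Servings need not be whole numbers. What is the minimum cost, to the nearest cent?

Cost per g of fiber: chickpeas $0.1250, sunflower seeds $0.2000, almonds $0.3000, peanut butter $0.4500.
Take 1 serving of chickpeas: +6.0 g fiber for $0.75 (total $0.75, still need 14.0 g).
Take 3 servings of sunflower seeds: +9.0 g fiber for $1.80 (total $2.55, still need 5.0 g).
Take 1.667 servings of almonds: +5.0 g fiber for $1.50 (total $4.05, still need 0.0 g).
Filling from the cheapest source first is optimal under one linear minimum: $4.05.

$4.05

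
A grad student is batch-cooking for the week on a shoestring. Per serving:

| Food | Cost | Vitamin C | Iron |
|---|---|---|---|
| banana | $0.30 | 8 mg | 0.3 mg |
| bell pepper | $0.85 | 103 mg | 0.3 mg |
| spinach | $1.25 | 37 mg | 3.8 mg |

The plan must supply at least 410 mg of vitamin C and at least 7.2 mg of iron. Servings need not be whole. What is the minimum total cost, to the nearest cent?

$4.92

banana only: max(410/8, 7.2/0.3) = 51.25 servings → $15.38.
bell pepper only: max(410/103, 7.2/0.3) = 24 servings → $20.40.
spinach only: max(410/37, 7.2/3.8) = 11.08 servings → $13.85.
banana + bell pepper with both tight: 21.71 servings and 2.295 servings → $8.46.
banana + spinach: the both-tight solution has a negative serving — not a feasible corner.
bell pepper + spinach with both tight: 3.396 servings and 1.627 servings → $4.92.
The minimum over all feasible corners is $4.92.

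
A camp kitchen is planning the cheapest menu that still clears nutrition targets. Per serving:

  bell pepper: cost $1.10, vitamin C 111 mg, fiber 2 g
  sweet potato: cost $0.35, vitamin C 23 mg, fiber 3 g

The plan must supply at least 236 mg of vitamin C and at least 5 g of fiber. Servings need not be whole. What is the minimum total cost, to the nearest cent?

At the optimum either one food covers both requirements or two foods hit both targets exactly; no other combination can be cheaper.
bell pepper only: max(236/111, 5/2) = 2.5 servings → $2.75.
sweet potato only: max(236/23, 5/3) = 10.26 servings → $3.59.
bell pepper + sweet potato with both tight: 2.066 servings and 0.2892 servings → $2.37.
Cheapest feasible corner: $2.37.

$2.37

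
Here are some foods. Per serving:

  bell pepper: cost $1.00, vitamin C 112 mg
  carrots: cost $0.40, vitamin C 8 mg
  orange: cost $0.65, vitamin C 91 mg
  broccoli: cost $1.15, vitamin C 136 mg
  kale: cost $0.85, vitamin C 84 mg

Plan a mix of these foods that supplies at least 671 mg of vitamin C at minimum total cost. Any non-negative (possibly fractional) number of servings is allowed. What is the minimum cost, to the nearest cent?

$4.79

Cost per mg of vitamin C: orange $0.0071, broccoli $0.0085, bell pepper $0.0089, kale $0.0101, carrots $0.0500.
With no serving limits, use only orange: 671 mg / 91 mg = 7.374 servings × $0.65 = $4.79.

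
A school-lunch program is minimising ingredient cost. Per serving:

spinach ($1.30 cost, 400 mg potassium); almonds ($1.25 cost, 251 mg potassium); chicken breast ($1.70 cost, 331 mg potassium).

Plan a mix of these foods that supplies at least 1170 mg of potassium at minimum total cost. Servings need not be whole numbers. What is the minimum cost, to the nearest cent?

Cost per mg of potassium: spinach $0.0032, almonds $0.0050, chicken breast $0.0051.
With no serving limits, use only spinach: 1170 mg / 400 mg = 2.925 servings × $1.30 = $3.80.

$3.80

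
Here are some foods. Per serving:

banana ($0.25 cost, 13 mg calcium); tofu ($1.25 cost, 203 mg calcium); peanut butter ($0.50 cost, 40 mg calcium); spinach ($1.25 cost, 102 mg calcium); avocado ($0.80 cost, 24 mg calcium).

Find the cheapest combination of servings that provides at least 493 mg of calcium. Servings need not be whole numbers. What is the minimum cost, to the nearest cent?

$3.04

Cost per mg of calcium: tofu $0.0062, spinach $0.0123, peanut butter $0.0125, banana $0.0192, avocado $0.0333.
With no serving limits, use only tofu: 493 mg / 203 mg = 2.429 servings × $1.25 = $3.04.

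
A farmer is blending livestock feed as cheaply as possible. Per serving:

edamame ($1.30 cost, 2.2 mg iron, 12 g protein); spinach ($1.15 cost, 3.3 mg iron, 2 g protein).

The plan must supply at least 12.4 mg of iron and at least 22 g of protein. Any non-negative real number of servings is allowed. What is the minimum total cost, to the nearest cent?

Two binding constraints pin down two serving amounts, so the optimal mix uses at most two foods. The candidates are each food alone (scaled to the tighter of iron/protein) and each pair with both constraints tight.
edamame only: max(12.4/2.2, 22/12) = 5.636 servings → $7.33.
spinach only: max(12.4/3.3, 22/2) = 11 servings → $12.65.
edamame + spinach with both tight: 1.358 servings and 2.852 servings → $5.05.
So the least-cost plan costs $5.05.

$5.05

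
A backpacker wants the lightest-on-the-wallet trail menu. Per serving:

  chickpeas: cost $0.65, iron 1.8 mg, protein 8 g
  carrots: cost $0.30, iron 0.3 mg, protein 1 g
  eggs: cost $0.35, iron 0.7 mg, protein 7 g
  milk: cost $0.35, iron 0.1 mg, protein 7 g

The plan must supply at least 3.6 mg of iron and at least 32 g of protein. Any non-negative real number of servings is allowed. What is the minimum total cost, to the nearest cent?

$1.70

The cheapest plan sits at a corner of the feasible region — with two constraints it uses at most two foods.
chickpeas only: max(3.6/1.8, 32/8) = 4 servings → $2.60.
carrots only: max(3.6/0.3, 32/1) = 32 servings → $9.60.
eggs only: max(3.6/0.7, 32/7) = 5.143 servings → $1.80.
milk only: max(3.6/0.1, 32/7) = 36 servings → $12.60.
chickpeas + carrots with both targets exact would need a negative amount; discard.
chickpeas + eggs with both tight: 0.4 servings and 4.114 servings → $1.70.
chickpeas + milk with both tight: 1.864 servings and 2.441 servings → $2.07.
carrots + eggs with both tight: 2 servings and 4.286 servings → $2.10.
carrots + milk with both tight: 11 servings and 3 servings → $4.35.
eggs + milk: the both-tight solution has a negative serving — not a feasible corner.
The minimum over all feasible corners is $1.70.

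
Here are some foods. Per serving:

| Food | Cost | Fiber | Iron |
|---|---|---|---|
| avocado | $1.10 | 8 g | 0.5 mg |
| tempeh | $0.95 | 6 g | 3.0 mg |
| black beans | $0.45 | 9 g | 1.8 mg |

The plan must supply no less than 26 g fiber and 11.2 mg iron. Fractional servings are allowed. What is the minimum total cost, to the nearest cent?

This is a tiny linear program; its minimum lies at a vertex of the feasible set. List the vertices and price them.
avocado only: max(26/8, 11.2/0.5) = 22.4 servings → $24.64.
tempeh only: max(26/6, 11.2/3.0) = 4.333 servings → $4.12.
black beans only: max(26/9, 11.2/1.8) = 6.222 servings → $2.80.
avocado + tempeh with both tight: 0.5143 servings and 3.648 servings → $4.03.
avocado + black beans with both targets exact would need a negative amount; discard.
tempeh + black beans with both tight: 3.333 servings and 0.6667 servings → $3.47.
Cheapest feasible corner: $2.80.

$2.80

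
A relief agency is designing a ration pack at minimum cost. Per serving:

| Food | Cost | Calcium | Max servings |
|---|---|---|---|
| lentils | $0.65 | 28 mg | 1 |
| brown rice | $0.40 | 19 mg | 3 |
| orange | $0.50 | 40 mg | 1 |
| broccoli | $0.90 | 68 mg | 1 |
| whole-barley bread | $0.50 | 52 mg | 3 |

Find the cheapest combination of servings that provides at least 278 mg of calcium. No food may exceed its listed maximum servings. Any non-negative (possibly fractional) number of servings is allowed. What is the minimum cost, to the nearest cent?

Cost per mg of calcium: whole-barley bread $0.0096, orange $0.0125, broccoli $0.0132, brown rice $0.0211, lentils $0.0232.
Take 3 servings of whole-barley bread: +156.0 mg calcium for $1.50 (total $1.50, still need 122.0 mg).
Take 1 serving of orange: +40.0 mg calcium for $0.50 (total $2.00, still need 82.0 mg).
Take 1 serving of broccoli: +68.0 mg calcium for $0.90 (total $2.90, still need 14.0 mg).
Take 0.7368 servings of brown rice: +14.0 mg calcium for $0.29 (total $3.19, still need 0.0 mg).
Filling from the cheapest source first is optimal under one linear minimum: $3.19.

$3.19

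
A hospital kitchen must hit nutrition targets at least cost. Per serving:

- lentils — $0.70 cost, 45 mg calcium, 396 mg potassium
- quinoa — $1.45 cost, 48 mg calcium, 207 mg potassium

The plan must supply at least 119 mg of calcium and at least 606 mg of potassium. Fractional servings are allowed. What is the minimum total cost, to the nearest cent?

$1.85

With two linear requirements the optimum uses one or two foods; enumerate the corners.
lentils only: max(119/45, 606/396) = 2.644 servings → $1.85.
quinoa only: max(119/48, 606/207) = 2.928 servings → $4.24.
lentils + quinoa with both tight: 0.4596 servings and 2.048 servings → $3.29.
Cheapest feasible corner: $1.85.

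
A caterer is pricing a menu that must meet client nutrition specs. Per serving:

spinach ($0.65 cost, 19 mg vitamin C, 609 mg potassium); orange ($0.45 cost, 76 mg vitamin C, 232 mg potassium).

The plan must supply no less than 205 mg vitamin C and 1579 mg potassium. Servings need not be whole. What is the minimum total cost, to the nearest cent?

Two binding constraints pin down two serving amounts, so the optimal mix uses at most two foods. The candidates are each food alone (scaled to the tighter of vitamin C/potassium) and each pair with both constraints tight.
spinach only: max(205/19, 1579/609) = 10.79 servings → $7.01.
orange only: max(205/76, 1579/232) = 6.806 servings → $3.06.
spinach + orange with both tight: 1.73 servings and 2.265 servings → $2.14.
So the least-cost plan costs $2.14.

$2.14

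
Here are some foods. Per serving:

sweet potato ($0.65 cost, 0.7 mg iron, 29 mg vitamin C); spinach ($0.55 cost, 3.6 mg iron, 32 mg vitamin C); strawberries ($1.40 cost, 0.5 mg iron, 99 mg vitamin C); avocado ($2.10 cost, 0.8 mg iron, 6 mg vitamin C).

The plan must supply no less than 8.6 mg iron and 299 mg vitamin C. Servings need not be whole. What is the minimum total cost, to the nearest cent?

sweet potato only: max(8.6/0.7, 299/29) = 12.29 servings → $7.99.
spinach only: max(8.6/3.6, 299/32) = 9.344 servings → $5.14.
strawberries only: max(8.6/0.5, 299/99) = 17.2 servings → $24.08.
avocado only: max(8.6/0.8, 299/6) = 49.83 servings → $104.65.
sweet potato + spinach with both tight: 9.771 servings and 0.489 servings → $6.62.
sweet potato + strawberries: intersection lies outside the first quadrant.
sweet potato + avocado with both tight: 9.874 servings and 2.111 servings → $10.85.
spinach + strawberries with both tight: 2.062 servings and 2.354 servings → $4.43.
spinach + avocado with both targets exact would need a negative amount; discard.
strawberries + avocado with both tight: 2.462 servings and 9.211 servings → $22.79.
So the least-cost plan costs $4.43.

$4.43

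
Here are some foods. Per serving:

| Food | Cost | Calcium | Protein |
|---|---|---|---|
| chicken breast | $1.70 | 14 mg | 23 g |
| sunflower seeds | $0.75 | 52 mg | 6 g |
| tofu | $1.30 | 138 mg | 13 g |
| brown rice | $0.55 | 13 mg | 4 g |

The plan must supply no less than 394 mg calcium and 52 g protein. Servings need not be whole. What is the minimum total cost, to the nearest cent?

With two linear requirements the optimum uses one or two foods; enumerate the corners.
chicken breast only: max(394/14, 52/23) = 28.14 servings → $47.84.
sunflower seeds only: max(394/52, 52/6) = 8.667 servings → $6.50.
tofu only: max(394/138, 52/13) = 4 servings → $5.20.
brown rice only: max(394/13, 52/4) = 30.31 servings → $16.67.
chicken breast + sunflower seeds with both tight: 0.3058 servings and 7.495 servings → $6.14.
chicken breast + tofu with both tight: 0.6865 servings and 2.785 servings → $4.79.
chicken breast + brown rice with both targets exact would need a negative amount; discard.
sunflower seeds + tofu: intersection lies outside the first quadrant.
sunflower seeds + brown rice with both tight: 6.923 servings and 2.615 servings → $6.63.
tofu + brown rice with both tight: 2.35 servings and 5.363 servings → $6.00.
Cheapest feasible corner: $4.79.

$4.79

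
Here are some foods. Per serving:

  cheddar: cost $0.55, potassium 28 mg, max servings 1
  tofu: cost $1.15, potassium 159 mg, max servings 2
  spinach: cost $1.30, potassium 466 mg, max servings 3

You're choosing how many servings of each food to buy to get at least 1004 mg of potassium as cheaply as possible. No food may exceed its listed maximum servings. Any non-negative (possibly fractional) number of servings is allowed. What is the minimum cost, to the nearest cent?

$2.80

Cost per mg of potassium: spinach $0.0028, tofu $0.0072, cheddar $0.0196.
Take 2.155 servings of spinach: +1004.0 mg potassium for $2.80 (total $2.80, still need 0.0 mg).
Filling from the cheapest source first is optimal under one linear minimum: $2.80.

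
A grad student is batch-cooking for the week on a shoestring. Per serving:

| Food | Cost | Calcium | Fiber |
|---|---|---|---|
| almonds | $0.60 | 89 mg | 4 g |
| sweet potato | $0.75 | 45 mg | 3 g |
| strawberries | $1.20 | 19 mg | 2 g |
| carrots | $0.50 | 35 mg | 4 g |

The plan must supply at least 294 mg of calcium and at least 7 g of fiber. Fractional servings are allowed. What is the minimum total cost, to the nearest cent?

$1.98

The cheapest plan sits at a corner of the feasible region — with two constraints it uses at most two foods.
almonds only: max(294/89, 7/4) = 3.303 servings → $1.98.
sweet potato only: max(294/45, 7/3) = 6.533 servings → $4.90.
strawberries only: max(294/19, 7/2) = 15.47 servings → $18.57.
carrots only: max(294/35, 7/4) = 8.4 servings → $4.20.
almonds + sweet potato: intersection lies outside the first quadrant.
almonds + strawberries with both targets exact would need a negative amount; discard.
almonds + carrots with both targets exact would need a negative amount; discard.
sweet potato + strawberries: the both-tight solution has a negative serving — not a feasible corner.
sweet potato + carrots with both targets exact would need a negative amount; discard.
strawberries + carrots: the both-tight solution has a negative serving — not a feasible corner.
Cheapest feasible corner: $1.98.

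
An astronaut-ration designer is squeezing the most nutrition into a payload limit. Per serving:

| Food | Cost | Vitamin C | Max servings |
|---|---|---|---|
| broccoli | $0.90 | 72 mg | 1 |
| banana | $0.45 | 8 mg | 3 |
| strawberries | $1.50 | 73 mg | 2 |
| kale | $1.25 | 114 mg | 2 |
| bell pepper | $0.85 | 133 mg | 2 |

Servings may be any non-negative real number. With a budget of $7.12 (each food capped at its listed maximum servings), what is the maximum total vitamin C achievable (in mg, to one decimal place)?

Vitamin C per dollar: bell pepper 156.5, kale 91.2, broccoli 80, strawberries 48.67, banana 17.78.
Take 2 servings of bell pepper: spends $1.70, +266.0 mg vitamin C (running total 266.0 mg).
Take 2 servings of kale: spends $2.50, +228.0 mg vitamin C (running total 494.0 mg).
Take 1 serving of broccoli: spends $0.90, +72.0 mg vitamin C (running total 566.0 mg).
Take 1.347 servings of strawberries: spends $2.02, +98.3 mg vitamin C (running total 664.3 mg).
Greedy by best ratio exhausts the cost allowance optimally: 664.3 mg.

664.3 mg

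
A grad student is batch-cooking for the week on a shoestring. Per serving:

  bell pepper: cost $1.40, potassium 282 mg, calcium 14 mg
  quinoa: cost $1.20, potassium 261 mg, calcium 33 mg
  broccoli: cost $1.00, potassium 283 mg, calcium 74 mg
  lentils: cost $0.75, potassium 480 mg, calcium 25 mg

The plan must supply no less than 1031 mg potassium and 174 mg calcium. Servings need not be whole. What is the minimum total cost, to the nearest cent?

Compare the cost at each extreme point of the feasible region.
bell pepper only: max(1031/282, 174/14) = 12.43 servings → $17.40.
quinoa only: max(1031/261, 174/33) = 5.273 servings → $6.33.
broccoli only: max(1031/283, 174/74) = 3.643 servings → $3.64.
lentils only: max(1031/480, 174/25) = 6.96 servings → $5.22.
bell pepper + quinoa: the both-tight solution has a negative serving — not a feasible corner.
bell pepper + broccoli with both tight: 1.6 servings and 2.049 servings → $4.29.
bell pepper + lentils with both targets exact would need a negative amount; discard.
quinoa + broccoli with both tight: 2.712 servings and 1.142 servings → $4.40.
quinoa + lentils: intersection lies outside the first quadrant.
broccoli + lentils with both tight: 2.03 servings and 0.951 servings → $2.74.
Cheapest feasible corner: $2.74.

$2.74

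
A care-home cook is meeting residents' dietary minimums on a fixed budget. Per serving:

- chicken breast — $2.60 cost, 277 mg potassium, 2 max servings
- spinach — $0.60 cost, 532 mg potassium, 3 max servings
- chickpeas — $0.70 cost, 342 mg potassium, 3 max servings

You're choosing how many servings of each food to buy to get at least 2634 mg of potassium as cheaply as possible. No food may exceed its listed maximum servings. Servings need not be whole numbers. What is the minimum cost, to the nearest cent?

$4.01

Cost per mg of potassium: spinach $0.0011, chickpeas $0.0020, chicken breast $0.0094.
Take 3 servings of spinach: +1596.0 mg potassium for $1.80 (total $1.80, still need 1038.0 mg).
Take 3 servings of chickpeas: +1026.0 mg potassium for $2.10 (total $3.90, still need 12.0 mg).
Take 0.04332 servings of chicken breast: +12.0 mg potassium for $0.11 (total $4.01, still need 0.0 mg).
Greedy by cheapest-per-mg is optimal for a single linear constraint, so the minimum cost is $4.01.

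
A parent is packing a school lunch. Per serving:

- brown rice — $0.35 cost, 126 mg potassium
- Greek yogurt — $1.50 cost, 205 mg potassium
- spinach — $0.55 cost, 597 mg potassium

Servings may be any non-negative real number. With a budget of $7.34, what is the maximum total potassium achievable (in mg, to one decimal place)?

7967.2 mg

Potassium per dollar: spinach 1085, brown rice 360, Greek yogurt 136.7.
With no serving limits, spend the whole cost allowance on spinach: $7.34 / $0.55 × 597 mg = 7967.2 mg.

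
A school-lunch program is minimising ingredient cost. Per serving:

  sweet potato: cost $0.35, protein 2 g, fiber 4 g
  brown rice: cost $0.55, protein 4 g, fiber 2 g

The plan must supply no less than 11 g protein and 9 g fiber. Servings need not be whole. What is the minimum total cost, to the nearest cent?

$1.60

This is a tiny linear program; its minimum lies at a vertex of the feasible set. List the vertices and price them.
sweet potato only: max(11/2, 9/4) = 5.5 servings → $1.93.
brown rice only: max(11/4, 9/2) = 4.5 servings → $2.48.
sweet potato + brown rice with both tight: 1.167 servings and 2.167 servings → $1.60.
The minimum over all feasible corners is $1.60.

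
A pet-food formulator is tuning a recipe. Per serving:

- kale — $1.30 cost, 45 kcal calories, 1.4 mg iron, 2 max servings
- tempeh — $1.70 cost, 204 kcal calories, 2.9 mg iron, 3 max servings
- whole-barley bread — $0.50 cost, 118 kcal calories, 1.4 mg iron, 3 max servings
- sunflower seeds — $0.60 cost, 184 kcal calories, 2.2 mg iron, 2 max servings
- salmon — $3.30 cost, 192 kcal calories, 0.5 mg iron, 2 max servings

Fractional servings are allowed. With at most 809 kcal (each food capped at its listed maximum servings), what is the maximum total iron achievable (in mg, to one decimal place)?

12.8 mg

Iron per kcal: kale 0.03111, tempeh 0.01422, sunflower seeds 0.01196, whole-barley bread 0.01186, salmon 0.002604.
Take 2 servings of kale: uses 90 kcal, +2.8 mg iron (running total 2.8 mg).
Take 3 servings of tempeh: uses 612 kcal, +8.7 mg iron (running total 11.5 mg).
Take 0.5815 servings of sunflower seeds: uses 107 kcal, +1.3 mg iron (running total 12.8 mg).
Filling greedily by iron-per-kcal is optimal for one linear limit, giving 12.8 mg.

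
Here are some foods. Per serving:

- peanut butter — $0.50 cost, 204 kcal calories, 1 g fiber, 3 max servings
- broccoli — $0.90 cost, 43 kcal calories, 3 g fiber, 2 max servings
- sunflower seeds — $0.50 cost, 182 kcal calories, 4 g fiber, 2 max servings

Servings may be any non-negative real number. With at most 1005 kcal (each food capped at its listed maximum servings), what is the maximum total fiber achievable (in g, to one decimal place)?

Fiber per kcal: broccoli 0.06977, sunflower seeds 0.02198, peanut butter 0.004902.
Take 2 servings of broccoli: uses 86 kcal, +6.0 g fiber (running total 6.0 g).
Take 2 servings of sunflower seeds: uses 364 kcal, +8.0 g fiber (running total 14.0 g).
Take 2.721 servings of peanut butter: uses 555 kcal, +2.7 g fiber (running total 16.7 g).
Greedy by best ratio exhausts the calories allowance optimally: 16.7 g.

16.7 g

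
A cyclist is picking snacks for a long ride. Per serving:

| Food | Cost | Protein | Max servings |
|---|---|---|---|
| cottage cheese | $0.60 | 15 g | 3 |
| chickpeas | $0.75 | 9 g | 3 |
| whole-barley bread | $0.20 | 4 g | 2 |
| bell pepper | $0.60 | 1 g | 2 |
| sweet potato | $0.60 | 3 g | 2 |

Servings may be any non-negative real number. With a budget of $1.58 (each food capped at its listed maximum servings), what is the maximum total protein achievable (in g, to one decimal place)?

39.5 g

Protein per dollar: cottage cheese 25, whole-barley bread 20, chickpeas 12, sweet potato 5, bell pepper 1.667.
Take 2.633 servings of cottage cheese: spends $1.58, +39.5 g protein (running total 39.5 g).
Filling greedily by protein-per-dollar is optimal for one linear limit, giving 39.5 g.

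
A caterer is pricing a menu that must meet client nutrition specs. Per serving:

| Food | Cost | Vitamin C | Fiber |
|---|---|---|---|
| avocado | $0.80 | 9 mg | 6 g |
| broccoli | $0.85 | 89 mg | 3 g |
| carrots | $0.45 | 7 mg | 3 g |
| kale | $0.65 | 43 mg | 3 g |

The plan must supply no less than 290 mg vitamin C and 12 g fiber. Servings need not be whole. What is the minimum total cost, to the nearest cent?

$3.05

Minimising a linear cost over {vitamin C ≥ 290, fiber ≥ 12, servings ≥ 0} — the optimum is at a vertex, using one or two foods.
avocado only: max(290/9, 12/6) = 32.22 servings → $25.78.
broccoli only: max(290/89, 12/3) = 4 servings → $3.40.
carrots only: max(290/7, 12/3) = 41.43 servings → $18.64.
kale only: max(290/43, 12/3) = 6.744 servings → $4.38.
avocado + broccoli with both tight: 0.3905 servings and 3.219 servings → $3.05.
avocado + carrots with both targets exact would need a negative amount; discard.
avocado + kale with both targets exact would need a negative amount; discard.
broccoli + carrots with both tight: 3.195 servings and 0.8049 servings → $3.08.
broccoli + kale with both tight: 2.565 servings and 1.435 servings → $3.11.
carrots + kale: the both-tight solution has a negative serving — not a feasible corner.
So the least-cost plan costs $3.05.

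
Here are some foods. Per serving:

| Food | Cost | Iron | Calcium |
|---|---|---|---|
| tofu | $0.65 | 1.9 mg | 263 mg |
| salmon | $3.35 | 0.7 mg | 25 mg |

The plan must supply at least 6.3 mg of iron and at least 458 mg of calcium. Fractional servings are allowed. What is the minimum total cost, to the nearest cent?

$2.16

At the optimum either one food covers both requirements or two foods hit both targets exactly; no other combination can be cheaper.
tofu only: max(6.3/1.9, 458/263) = 3.316 servings → $2.16.
salmon only: max(6.3/0.7, 458/25) = 18.32 servings → $61.37.
tofu + salmon with both tight: 1.194 servings and 5.759 servings → $20.07.
So the least-cost plan costs $2.16.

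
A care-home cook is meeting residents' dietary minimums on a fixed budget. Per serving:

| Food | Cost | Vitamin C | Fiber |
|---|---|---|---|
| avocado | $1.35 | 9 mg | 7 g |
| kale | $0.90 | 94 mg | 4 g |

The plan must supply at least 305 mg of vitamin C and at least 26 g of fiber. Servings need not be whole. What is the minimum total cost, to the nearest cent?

With two linear requirements the optimum uses one or two foods; enumerate the corners.
avocado only: max(305/9, 26/7) = 33.89 servings → $45.75.
kale only: max(305/94, 26/4) = 6.5 servings → $5.85.
avocado + kale with both tight: 1.968 servings and 3.056 servings → $5.41.
The minimum over all feasible corners is $5.41.

$5.41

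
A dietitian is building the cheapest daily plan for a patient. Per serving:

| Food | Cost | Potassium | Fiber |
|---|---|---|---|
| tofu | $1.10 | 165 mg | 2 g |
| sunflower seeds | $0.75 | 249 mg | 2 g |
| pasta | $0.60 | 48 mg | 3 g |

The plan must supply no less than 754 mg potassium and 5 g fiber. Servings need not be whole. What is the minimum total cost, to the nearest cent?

$2.27

Compare the cost at each extreme point of the feasible region.
tofu only: max(754/165, 5/2) = 4.57 servings → $5.03.
sunflower seeds only: max(754/249, 5/2) = 3.028 servings → $2.27.
pasta only: max(754/48, 5/3) = 15.71 servings → $9.43.
tofu + sunflower seeds with both targets exact would need a negative amount; discard.
tofu + pasta with both targets exact would need a negative amount; discard.
sunflower seeds + pasta: intersection lies outside the first quadrant.
So the least-cost plan costs $2.27.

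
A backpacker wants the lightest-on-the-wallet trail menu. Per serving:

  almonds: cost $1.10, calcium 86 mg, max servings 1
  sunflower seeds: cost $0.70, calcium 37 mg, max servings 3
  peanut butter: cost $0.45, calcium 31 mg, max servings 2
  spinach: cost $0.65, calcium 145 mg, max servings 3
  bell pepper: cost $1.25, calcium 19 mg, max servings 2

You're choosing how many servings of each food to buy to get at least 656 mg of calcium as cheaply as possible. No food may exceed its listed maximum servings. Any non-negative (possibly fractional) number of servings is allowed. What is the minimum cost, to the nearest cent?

$5.33

Cost per mg of calcium: spinach $0.0045, almonds $0.0128, peanut butter $0.0145, sunflower seeds $0.0189, bell pepper $0.0658.
Take 3 servings of spinach: +435.0 mg calcium for $1.95 (total $1.95, still need 221.0 mg).
Take 1 serving of almonds: +86.0 mg calcium for $1.10 (total $3.05, still need 135.0 mg).
Take 2 servings of peanut butter: +62.0 mg calcium for $0.90 (total $3.95, still need 73.0 mg).
Take 1.973 servings of sunflower seeds: +73.0 mg calcium for $1.38 (total $5.33, still need 0.0 mg).
Greedy by cheapest-per-mg is optimal for a single linear constraint, so the minimum cost is $5.33.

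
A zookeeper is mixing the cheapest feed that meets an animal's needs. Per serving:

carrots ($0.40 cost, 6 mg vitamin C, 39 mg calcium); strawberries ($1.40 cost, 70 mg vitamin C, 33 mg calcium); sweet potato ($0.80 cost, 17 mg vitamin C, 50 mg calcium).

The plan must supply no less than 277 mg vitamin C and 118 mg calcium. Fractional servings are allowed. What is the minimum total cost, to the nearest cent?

A basic optimal solution has at most two foods positive. Try each food alone and each pair with both targets met exactly.
carrots only: max(277/6, 118/39) = 46.17 servings → $18.47.
strawberries only: max(277/70, 118/33) = 3.957 servings → $5.54.
sweet potato only: max(277/17, 118/50) = 16.29 servings → $13.04.
carrots + strawberries: the both-tight solution has a negative serving — not a feasible corner.
carrots + sweet potato: intersection lies outside the first quadrant.
strawberries + sweet potato: intersection lies outside the first quadrant.
Cheapest feasible corner: $5.54.

$5.54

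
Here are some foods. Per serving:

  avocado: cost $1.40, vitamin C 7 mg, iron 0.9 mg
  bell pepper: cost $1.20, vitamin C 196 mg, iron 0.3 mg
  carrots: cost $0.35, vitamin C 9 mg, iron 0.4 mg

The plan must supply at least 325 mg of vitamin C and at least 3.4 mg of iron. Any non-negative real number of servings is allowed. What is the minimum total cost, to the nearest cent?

For a min-cost LP with two ≥-constraints, a basic feasible solution has at most two positive variables.
avocado only: max(325/7, 3.4/0.9) = 46.43 servings → $65.00.
bell pepper only: max(325/196, 3.4/0.3) = 11.33 servings → $13.60.
carrots only: max(325/9, 3.4/0.4) = 36.11 servings → $12.64.
avocado + bell pepper with both tight: 3.264 servings and 1.542 servings → $6.42.
avocado + carrots with both targets exact would need a negative amount; discard.
bell pepper + carrots with both tight: 1.313 servings and 7.515 servings → $4.21.
So the least-cost plan costs $4.21.

$4.21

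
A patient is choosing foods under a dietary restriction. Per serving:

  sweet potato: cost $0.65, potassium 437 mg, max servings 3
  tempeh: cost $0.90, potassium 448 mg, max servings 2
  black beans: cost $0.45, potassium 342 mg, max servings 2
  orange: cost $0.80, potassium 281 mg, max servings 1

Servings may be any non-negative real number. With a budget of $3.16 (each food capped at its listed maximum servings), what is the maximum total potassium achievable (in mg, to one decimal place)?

Potassium per dollar: black beans 760, sweet potato 672.3, tempeh 497.8, orange 351.2.
Take 2 servings of black beans: spends $0.90, +684.0 mg potassium (running total 684.0 mg).
Take 3 servings of sweet potato: spends $1.95, +1311.0 mg potassium (running total 1995.0 mg).
Take 0.3444 servings of tempeh: spends $0.31, +154.3 mg potassium (running total 2149.3 mg).
Greedy by best ratio exhausts the cost allowance optimally: 2149.3 mg.

2149.3 mg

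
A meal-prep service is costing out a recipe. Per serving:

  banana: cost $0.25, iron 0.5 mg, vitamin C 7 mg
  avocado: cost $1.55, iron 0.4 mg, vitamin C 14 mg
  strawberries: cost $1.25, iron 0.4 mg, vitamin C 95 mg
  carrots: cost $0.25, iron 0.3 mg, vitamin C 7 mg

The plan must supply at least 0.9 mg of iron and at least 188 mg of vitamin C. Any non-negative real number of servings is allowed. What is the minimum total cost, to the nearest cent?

$2.51

A basic optimal solution has at most two foods positive. Try each food alone and each pair with both targets met exactly.
banana only: max(0.9/0.5, 188/7) = 26.86 servings → $6.71.
avocado only: max(0.9/0.4, 188/14) = 13.43 servings → $20.81.
strawberries only: max(0.9/0.4, 188/95) = 2.25 servings → $2.81.
carrots only: max(0.9/0.3, 188/7) = 26.86 servings → $6.71.
banana + avocado: the both-tight solution has a negative serving — not a feasible corner.
banana + strawberries with both tight: 0.2304 servings and 1.962 servings → $2.51.
banana + carrots with both targets exact would need a negative amount; discard.
avocado + strawberries with both tight: 0.3179 servings and 1.932 servings → $2.91.
avocado + carrots: the both-tight solution has a negative serving — not a feasible corner.
strawberries + carrots with both tight: 1.949 servings and 0.4008 servings → $2.54.
The minimum over all feasible corners is $2.51.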